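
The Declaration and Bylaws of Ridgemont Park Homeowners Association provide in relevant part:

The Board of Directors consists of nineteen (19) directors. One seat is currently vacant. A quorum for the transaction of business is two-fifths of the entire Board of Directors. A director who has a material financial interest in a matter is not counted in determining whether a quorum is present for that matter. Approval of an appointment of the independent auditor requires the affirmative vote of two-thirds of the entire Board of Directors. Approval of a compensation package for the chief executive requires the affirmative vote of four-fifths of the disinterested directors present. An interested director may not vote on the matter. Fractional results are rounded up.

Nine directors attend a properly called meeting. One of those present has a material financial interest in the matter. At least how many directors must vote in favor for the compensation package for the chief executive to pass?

7

The compensation package for the chief executive requires four-fifths of the disinterested directors present (9 − 1 = 8).
4/5 of 8 = 6.40, rounded up to 7.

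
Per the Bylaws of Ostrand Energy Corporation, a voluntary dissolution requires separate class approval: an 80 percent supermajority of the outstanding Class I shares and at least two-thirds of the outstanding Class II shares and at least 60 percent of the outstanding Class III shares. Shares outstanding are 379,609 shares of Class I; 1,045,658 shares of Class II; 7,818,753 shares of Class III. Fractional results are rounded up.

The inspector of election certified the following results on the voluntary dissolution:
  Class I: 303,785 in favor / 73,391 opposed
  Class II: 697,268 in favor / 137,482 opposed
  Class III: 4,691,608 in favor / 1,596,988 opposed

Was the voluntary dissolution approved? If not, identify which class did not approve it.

Class I: 4/5 of 379609 = 303687.20, rounded up to 303688; 303,688 required, 303,785 in favor — approved.
Class II: 2/3 of 1045658 = 697105.33, rounded up to 697106; 697,106 required, 697,268 in favor — approved.
Class III: 3/5 of 7818753 = 4691251.80, rounded up to 4691252; 4,691,252 required, 4,691,608 in favor — approved.

Approved — every class gave the required vote.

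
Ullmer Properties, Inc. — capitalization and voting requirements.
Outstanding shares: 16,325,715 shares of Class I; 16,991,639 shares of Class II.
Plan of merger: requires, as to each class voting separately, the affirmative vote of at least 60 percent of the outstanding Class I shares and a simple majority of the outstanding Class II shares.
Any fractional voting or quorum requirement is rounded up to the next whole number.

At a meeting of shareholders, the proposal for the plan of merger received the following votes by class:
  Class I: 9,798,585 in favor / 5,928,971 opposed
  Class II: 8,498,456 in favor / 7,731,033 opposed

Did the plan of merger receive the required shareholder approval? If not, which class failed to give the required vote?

Approved — every class gave the required vote.

Class I: 3/5 of 16325715 = 9795429; 9,795,429 required, 9,798,585 in favor — approved.
Class II: a majority of 16991639 is 8495820; 8,495,820 required, 8,498,456 in favor — approved.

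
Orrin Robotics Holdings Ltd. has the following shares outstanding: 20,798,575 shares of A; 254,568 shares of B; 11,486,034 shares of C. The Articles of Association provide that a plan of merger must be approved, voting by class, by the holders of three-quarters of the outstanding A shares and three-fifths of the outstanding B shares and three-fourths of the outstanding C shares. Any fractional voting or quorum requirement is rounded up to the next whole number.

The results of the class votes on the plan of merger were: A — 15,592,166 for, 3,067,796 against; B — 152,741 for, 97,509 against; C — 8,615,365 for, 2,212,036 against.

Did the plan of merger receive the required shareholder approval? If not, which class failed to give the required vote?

Not approved — the A shares did not give the required vote.

A: 3/4 of 20798575 = 15598931.25, rounded up to 15598932; 15,598,932 required, 15,592,166 in favor — not approved.
B: 3/5 of 254568 = 152740.80, rounded up to 152741; 152,741 required, 152,741 in favor — approved.
C: 3/4 of 11486034 = 8614525.50, rounded up to 8614526; 8,614,526 required, 8,615,365 in favor — approved.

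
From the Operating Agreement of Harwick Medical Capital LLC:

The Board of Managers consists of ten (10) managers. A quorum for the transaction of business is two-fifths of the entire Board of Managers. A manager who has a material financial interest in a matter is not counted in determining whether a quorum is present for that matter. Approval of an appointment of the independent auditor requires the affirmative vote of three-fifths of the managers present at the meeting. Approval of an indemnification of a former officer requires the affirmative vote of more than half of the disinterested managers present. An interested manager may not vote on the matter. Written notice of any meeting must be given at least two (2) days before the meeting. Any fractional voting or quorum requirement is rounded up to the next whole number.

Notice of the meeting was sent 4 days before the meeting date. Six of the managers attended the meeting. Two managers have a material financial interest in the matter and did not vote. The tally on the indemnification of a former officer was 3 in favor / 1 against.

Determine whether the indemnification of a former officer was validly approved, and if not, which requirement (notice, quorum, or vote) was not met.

Valid — all requirements satisfied.

Notice: 4 days given; 2 required (4 ≥ 2). Satisfied.
Quorum: 6 present, but the 2 interested managers do not count, leaving 4. Quorum is 4. Satisfied.
Vote: the indemnification of a former officer requires a majority of the disinterested managers present (6 − 2 = 4). A majority of 4 is 3, so 3 affirmative votes are needed; 3 voted in favor. Satisfied.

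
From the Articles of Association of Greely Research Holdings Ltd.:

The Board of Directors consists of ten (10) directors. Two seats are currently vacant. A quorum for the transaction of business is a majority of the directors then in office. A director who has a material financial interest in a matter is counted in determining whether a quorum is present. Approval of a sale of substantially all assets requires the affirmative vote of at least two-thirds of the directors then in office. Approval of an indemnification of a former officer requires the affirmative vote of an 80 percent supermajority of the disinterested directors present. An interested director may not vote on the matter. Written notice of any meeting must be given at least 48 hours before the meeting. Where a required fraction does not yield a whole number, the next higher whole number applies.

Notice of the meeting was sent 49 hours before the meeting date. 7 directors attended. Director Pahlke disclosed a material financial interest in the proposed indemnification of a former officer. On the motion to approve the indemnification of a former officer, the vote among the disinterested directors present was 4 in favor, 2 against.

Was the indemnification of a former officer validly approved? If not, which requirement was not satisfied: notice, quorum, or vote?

Invalid — vote requirement not satisfied.

Notice: 49 hours given; 48 required (49 ≥ 48). Satisfied.
Quorum: 7 present (interested directors count toward quorum); quorum is 5. Satisfied.
Vote: the indemnification of a former officer requires four-fifths of the disinterested directors present (7 − 1 = 6). 4/5 of 6 = 4.80, rounded up to 5, so 5 affirmative votes are needed; 4 voted in favor. Not satisfied.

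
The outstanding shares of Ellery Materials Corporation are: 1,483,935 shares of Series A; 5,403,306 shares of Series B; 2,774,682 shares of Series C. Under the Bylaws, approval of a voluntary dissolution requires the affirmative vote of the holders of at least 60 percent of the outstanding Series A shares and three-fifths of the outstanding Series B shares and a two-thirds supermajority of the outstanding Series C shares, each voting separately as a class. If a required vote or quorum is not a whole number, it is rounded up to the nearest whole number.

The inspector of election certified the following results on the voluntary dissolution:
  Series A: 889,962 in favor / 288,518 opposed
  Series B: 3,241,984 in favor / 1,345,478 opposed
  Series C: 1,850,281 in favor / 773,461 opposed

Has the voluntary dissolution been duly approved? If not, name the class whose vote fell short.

Series A: 3/5 of 1483935 = 890361; 890,361 required, 889,962 in favor — not approved.
Series B: 3/5 of 5403306 = 3241983.60, rounded up to 3241984; 3,241,984 required, 3,241,984 in favor — approved.
Series C: 2/3 of 2774682 = 1849788; 1,849,788 required, 1,850,281 in favor — approved.

Not approved — the Series A shares did not give the required vote.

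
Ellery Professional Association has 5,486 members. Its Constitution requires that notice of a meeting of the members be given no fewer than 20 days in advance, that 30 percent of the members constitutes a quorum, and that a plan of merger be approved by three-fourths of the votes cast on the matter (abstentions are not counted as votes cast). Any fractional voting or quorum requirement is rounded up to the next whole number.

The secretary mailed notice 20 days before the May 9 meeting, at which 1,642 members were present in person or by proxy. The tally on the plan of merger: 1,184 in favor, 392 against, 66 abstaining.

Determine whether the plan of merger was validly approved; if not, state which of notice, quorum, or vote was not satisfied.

Invalid — quorum requirement not satisfied.

Notice: 20 days given; 20 required. Satisfied.
Quorum: 30% of 5,486 = 1,645.80, rounded up to 1,646; 1,642 present. Not satisfied.
Vote: requires three-fourths of the votes cast (1,642 − 66 abstaining = 1,576); 3/4 of 1576 = 1182, so 1,182 needed; 1,184 in favor. Satisfied.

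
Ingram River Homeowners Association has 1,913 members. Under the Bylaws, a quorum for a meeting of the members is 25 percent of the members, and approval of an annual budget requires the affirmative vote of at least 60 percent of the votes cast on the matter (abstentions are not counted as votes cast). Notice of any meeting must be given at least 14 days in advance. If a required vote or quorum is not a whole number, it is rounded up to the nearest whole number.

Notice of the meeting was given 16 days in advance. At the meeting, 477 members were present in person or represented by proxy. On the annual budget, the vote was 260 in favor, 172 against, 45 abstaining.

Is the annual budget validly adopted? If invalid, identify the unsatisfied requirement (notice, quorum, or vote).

Invalid — quorum requirement not satisfied.

Notice: 16 days given; 14 required. Satisfied.
Quorum: 25% of 1,913 = 478.25, rounded up to 479; 477 present. Not satisfied.
Vote: requires three-fifths of the votes cast (477 − 45 abstaining = 432); 3/5 of 432 = 259.20, rounded up to 260, so 260 needed; 260 in favor. Satisfied.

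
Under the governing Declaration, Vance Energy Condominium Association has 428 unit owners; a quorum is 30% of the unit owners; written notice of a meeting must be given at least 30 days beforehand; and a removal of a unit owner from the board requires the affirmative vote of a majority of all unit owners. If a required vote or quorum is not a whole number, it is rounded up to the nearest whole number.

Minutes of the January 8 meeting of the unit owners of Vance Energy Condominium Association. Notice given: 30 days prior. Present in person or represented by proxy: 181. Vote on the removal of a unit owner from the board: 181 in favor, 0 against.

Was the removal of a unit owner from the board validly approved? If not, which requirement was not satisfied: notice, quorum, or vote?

Invalid — vote requirement not satisfied.

Notice: 30 days given; 30 required. Satisfied.
Quorum: 30% of 428 = 128.40, rounded up to 129; 181 present. Satisfied.
Vote: requires a majority of all unit owners (428); a majority of 428 is 215, so 215 needed; 181 in favor. Not satisfied.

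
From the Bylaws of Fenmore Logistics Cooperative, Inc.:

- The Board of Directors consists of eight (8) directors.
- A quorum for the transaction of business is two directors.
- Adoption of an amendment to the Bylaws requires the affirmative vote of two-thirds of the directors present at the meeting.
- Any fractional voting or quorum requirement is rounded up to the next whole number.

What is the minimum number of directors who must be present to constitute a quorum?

The quorum is fixed at 2.

2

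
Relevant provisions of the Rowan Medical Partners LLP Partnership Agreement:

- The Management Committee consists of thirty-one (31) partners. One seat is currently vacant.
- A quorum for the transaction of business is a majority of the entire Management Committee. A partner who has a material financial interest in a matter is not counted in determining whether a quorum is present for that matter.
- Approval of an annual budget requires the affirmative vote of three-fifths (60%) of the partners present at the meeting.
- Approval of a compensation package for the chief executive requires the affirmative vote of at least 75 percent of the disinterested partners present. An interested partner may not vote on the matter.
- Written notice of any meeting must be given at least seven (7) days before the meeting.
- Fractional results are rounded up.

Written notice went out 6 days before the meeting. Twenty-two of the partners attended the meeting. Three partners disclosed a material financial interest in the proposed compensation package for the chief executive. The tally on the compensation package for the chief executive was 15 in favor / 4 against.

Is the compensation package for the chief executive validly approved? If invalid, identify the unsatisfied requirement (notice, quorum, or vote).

Notice: 6 days given; 7 required (6 < 7). Not satisfied.
Quorum: 22 present, but the 3 interested partners do not count, leaving 19. Quorum is 16. Satisfied.
Vote: the compensation package for the chief executive requires three-fourths of the disinterested partners present (22 − 3 = 19). 3/4 of 19 = 14.25, rounded up to 15, so 15 affirmative votes are needed; 15 voted in favor. Satisfied.

Invalid — notice requirement not satisfied.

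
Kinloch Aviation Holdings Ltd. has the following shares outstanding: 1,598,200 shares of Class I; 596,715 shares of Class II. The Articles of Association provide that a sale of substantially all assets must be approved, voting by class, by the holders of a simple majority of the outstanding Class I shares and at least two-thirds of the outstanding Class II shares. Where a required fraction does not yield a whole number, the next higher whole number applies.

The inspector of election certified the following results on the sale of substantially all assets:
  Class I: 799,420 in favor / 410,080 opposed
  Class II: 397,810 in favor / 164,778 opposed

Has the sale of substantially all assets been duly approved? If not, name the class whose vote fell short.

Approved — every class gave the required vote.

Class I: a majority of 1598200 is 799101; 799,101 required, 799,420 in favor — approved.
Class II: 2/3 of 596715 = 397810; 397,810 required, 397,810 in favor — approved.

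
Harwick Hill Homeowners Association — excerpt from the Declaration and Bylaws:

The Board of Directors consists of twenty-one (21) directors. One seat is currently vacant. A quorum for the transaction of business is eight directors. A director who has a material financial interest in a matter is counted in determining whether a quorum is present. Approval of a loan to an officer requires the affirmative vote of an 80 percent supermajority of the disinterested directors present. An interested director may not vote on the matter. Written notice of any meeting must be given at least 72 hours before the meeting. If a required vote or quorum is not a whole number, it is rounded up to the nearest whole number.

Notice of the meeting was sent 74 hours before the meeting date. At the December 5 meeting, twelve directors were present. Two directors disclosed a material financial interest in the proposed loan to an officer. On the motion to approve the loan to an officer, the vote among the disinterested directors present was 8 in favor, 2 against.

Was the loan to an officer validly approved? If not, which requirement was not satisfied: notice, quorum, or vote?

Notice: 74 hours given; 72 required (74 ≥ 72). Satisfied.
Quorum: 12 present (interested directors count toward quorum); quorum is 8. Satisfied.
Vote: the loan to an officer requires four-fifths of the disinterested directors present (12 − 2 = 10). 4/5 of 10 = 8, so 8 affirmative votes are needed; 8 voted in favor. Satisfied.

Valid — all requirements satisfied.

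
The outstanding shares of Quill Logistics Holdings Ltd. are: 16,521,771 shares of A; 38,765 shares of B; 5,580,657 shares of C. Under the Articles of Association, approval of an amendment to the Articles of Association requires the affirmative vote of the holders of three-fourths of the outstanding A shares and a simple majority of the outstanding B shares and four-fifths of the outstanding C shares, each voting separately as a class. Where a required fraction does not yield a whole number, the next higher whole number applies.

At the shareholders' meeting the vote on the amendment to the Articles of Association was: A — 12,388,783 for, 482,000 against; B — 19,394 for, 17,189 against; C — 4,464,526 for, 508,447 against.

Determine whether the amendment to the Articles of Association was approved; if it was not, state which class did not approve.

A: 3/4 of 16521771 = 12391328.25, rounded up to 12391329; 12,391,329 required, 12,388,783 in favor — not approved.
B: a majority of 38765 is 19383; 19,383 required, 19,394 in favor — approved.
C: 4/5 of 5580657 = 4464525.60, rounded up to 4464526; 4,464,526 required, 4,464,526 in favor — approved.

Not approved — the A shares did not give the required vote.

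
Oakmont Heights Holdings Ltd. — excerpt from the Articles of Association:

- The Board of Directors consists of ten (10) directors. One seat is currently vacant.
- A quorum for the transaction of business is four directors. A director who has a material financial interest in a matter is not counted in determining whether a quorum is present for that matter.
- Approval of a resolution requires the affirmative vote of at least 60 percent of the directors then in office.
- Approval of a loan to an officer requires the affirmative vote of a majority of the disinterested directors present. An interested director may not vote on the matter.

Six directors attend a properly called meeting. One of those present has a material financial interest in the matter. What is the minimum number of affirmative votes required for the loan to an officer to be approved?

3

The loan to an officer requires a majority of the disinterested directors present (6 − 1 = 5).
A majority of 5 is 3.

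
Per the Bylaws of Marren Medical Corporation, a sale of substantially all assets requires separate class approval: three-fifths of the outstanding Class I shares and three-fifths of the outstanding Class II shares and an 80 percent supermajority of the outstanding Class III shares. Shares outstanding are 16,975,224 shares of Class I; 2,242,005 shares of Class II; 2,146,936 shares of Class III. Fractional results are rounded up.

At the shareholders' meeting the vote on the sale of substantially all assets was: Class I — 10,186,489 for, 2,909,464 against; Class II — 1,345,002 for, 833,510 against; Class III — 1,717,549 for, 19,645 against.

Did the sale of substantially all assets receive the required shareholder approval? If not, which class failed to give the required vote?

Not approved — the Class II shares did not give the required vote.

Class I: 3/5 of 16975224 = 10185134.40, rounded up to 10185135; 10,185,135 required, 10,186,489 in favor — approved.
Class II: 3/5 of 2242005 = 1345203; 1,345,203 required, 1,345,002 in favor — not approved.
Class III: 4/5 of 2146936 = 1717548.80, rounded up to 1717549; 1,717,549 required, 1,717,549 in favor — approved.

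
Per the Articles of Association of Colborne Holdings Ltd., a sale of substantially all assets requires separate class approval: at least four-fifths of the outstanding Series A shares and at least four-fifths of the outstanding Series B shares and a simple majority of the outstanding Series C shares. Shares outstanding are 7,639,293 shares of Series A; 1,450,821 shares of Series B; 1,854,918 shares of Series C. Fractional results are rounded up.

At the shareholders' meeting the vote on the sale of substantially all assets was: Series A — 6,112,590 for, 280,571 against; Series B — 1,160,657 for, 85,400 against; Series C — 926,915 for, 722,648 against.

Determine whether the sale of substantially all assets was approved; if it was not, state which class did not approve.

Not approved — the Series C shares did not give the required vote.

Series A: 4/5 of 7639293 = 6111434.40, rounded up to 6111435; 6,111,435 required, 6,112,590 in favor — approved.
Series B: 4/5 of 1450821 = 1160656.80, rounded up to 1160657; 1,160,657 required, 1,160,657 in favor — approved.
Series C: a majority of 1854918 is 927460; 927,460 required, 926,915 in favor — not approved.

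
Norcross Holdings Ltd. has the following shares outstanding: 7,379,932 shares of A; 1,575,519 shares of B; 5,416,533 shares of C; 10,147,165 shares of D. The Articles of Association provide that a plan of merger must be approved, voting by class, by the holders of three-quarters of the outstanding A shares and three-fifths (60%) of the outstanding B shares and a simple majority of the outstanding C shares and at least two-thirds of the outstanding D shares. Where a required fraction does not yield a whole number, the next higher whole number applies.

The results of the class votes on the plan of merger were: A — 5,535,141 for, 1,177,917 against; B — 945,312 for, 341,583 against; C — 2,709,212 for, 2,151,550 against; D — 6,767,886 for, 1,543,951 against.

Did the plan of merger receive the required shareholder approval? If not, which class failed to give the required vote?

A: 3/4 of 7379932 = 5534949; 5,534,949 required, 5,535,141 in favor — approved.
B: 3/5 of 1575519 = 945311.40, rounded up to 945312; 945,312 required, 945,312 in favor — approved.
C: a majority of 5416533 is 2708267; 2,708,267 required, 2,709,212 in favor — approved.
D: 2/3 of 10147165 = 6764776.67, rounded up to 6764777; 6,764,777 required, 6,767,886 in favor — approved.

Approved — every class gave the required vote.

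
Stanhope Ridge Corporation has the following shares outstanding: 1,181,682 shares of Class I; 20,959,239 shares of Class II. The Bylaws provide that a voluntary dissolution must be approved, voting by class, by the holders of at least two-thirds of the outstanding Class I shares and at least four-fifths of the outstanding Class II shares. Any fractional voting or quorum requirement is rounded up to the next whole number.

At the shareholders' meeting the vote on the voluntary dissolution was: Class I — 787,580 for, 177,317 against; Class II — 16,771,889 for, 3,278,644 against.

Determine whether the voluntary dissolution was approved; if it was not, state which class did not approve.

Not approved — the Class I shares did not give the required vote.

Class I: 2/3 of 1181682 = 787788; 787,788 required, 787,580 in favor — not approved.
Class II: 4/5 of 20959239 = 16767391.20, rounded up to 16767392; 16,767,392 required, 16,771,889 in favor — approved.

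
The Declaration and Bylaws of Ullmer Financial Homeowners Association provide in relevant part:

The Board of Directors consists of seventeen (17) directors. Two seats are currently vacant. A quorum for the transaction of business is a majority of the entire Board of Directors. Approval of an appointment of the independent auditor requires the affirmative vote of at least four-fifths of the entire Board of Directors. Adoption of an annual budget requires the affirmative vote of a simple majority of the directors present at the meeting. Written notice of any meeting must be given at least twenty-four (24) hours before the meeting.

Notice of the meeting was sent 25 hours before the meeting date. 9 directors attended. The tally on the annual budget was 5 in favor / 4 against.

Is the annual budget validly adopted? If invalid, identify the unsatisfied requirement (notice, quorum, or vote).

Notice: 25 hours given; 24 required (25 ≥ 24). Satisfied.
Quorum: 9 present; quorum is 9. Satisfied.
Vote: the annual budget requires a majority of the directors present (9). A majority of 9 is 5, so 5 affirmative votes are needed; 5 voted in favor. Satisfied.

Valid — all requirements satisfied.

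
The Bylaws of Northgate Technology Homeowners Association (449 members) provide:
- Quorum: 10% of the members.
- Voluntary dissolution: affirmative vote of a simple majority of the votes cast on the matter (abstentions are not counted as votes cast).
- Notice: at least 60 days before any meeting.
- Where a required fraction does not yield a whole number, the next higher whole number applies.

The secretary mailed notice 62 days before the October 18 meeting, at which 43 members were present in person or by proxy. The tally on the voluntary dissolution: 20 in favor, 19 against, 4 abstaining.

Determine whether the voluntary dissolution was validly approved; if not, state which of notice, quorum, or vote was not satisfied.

Notice: 62 days given; 60 required. Satisfied.
Quorum: 10% of 449 = 44.90, rounded up to 45; 43 present. Not satisfied.
Vote: requires a majority of the votes cast (43 − 4 abstaining = 39); a majority of 39 is 20, so 20 needed; 20 in favor. Satisfied.

Invalid — quorum requirement not satisfied.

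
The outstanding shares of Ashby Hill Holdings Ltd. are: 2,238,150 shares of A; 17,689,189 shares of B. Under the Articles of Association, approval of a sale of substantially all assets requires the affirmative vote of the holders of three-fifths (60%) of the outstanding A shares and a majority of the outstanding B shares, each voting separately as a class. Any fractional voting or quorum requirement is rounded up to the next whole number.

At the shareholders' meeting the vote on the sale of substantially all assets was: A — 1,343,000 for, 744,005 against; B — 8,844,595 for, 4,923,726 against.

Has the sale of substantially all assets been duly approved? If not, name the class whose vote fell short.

A: 3/5 of 2238150 = 1342890; 1,342,890 required, 1,343,000 in favor — approved.
B: a majority of 17689189 is 8844595; 8,844,595 required, 8,844,595 in favor — approved.

Approved — every class gave the required vote.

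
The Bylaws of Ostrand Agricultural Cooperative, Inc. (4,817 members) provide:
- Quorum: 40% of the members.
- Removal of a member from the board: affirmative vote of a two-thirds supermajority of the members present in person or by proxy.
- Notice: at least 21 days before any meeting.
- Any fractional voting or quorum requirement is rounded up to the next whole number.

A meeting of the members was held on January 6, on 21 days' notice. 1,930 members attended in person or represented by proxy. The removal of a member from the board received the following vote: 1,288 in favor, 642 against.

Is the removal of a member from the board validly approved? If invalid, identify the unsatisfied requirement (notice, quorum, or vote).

Notice: 21 days given; 21 required. Satisfied.
Quorum: 40% of 4,817 = 1,926.80, rounded up to 1,927; 1,930 present. Satisfied.
Vote: requires two-thirds of those present (1,930); 2/3 of 1930 = 1286.67, rounded up to 1287, so 1,287 needed; 1,288 in favor. Satisfied.

Valid — all requirements satisfied.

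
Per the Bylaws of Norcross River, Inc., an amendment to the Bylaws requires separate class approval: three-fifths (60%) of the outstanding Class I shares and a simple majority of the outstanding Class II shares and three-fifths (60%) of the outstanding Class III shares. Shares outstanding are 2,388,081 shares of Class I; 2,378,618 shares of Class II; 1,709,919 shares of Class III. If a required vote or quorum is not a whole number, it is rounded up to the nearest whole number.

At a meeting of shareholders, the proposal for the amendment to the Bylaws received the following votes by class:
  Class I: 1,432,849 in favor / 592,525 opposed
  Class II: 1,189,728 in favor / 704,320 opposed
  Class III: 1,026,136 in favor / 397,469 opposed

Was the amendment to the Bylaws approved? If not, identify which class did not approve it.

Class I: 3/5 of 2388081 = 1432848.60, rounded up to 1432849; 1,432,849 required, 1,432,849 in favor — approved.
Class II: a majority of 2378618 is 1189310; 1,189,310 required, 1,189,728 in favor — approved.
Class III: 3/5 of 1709919 = 1025951.40, rounded up to 1025952; 1,025,952 required, 1,026,136 in favor — approved.

Approved — every class gave the required vote.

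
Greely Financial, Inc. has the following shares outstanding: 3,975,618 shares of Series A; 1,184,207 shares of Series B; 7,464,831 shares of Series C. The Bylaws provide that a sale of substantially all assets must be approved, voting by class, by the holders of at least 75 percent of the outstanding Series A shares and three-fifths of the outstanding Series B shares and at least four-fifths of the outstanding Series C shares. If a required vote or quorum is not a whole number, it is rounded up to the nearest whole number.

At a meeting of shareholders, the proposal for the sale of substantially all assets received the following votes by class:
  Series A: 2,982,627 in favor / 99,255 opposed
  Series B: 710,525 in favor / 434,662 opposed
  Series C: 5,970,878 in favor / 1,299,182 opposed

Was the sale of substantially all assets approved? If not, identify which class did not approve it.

Not approved — the Series C shares did not give the required vote.

Series A: 3/4 of 3975618 = 2981713.50, rounded up to 2981714; 2,981,714 required, 2,982,627 in favor — approved.
Series B: 3/5 of 1184207 = 710524.20, rounded up to 710525; 710,525 required, 710,525 in favor — approved.
Series C: 4/5 of 7464831 = 5971864.80, rounded up to 5971865; 5,971,865 required, 5,970,878 in favor — not approved.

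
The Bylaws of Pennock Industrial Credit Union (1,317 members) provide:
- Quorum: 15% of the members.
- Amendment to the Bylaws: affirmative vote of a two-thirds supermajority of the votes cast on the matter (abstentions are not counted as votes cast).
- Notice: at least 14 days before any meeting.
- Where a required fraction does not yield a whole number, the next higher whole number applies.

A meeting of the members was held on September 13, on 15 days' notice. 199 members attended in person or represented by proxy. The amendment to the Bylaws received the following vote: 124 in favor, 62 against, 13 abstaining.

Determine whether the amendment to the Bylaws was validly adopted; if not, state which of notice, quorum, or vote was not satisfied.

Valid — all requirements satisfied.

Notice: 15 days given; 14 required. Satisfied.
Quorum: 15% of 1,317 = 197.55, rounded up to 198; 199 present. Satisfied.
Vote: requires two-thirds of the votes cast (199 − 13 abstaining = 186); 2/3 of 186 = 124, so 124 needed; 124 in favor. Satisfied.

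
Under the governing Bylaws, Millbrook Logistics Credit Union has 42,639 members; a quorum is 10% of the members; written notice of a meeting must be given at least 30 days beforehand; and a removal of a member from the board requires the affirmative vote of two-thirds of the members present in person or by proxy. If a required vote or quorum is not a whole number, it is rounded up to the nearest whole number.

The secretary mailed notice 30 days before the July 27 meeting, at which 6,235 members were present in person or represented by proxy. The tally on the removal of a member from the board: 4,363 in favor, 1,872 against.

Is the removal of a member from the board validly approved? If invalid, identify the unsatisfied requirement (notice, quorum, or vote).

Valid — all requirements satisfied.

Notice: 30 days given; 30 required. Satisfied.
Quorum: 10% of 42,639 = 4,263.90, rounded up to 4,264; 6,235 present. Satisfied.
Vote: requires two-thirds of those present (6,235); 2/3 of 6235 = 4156.67, rounded up to 4157, so 4,157 needed; 4,363 in favor. Satisfied.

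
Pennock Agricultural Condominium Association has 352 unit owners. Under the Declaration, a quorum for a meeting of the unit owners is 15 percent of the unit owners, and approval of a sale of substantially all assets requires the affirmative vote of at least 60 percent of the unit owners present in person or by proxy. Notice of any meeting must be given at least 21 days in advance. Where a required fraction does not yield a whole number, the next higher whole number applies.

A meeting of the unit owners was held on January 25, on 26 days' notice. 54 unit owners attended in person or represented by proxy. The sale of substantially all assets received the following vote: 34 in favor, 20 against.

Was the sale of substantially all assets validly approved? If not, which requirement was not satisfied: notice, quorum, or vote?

Valid — all requirements satisfied.

Notice: 26 days given; 21 required. Satisfied.
Quorum: 15% of 352 = 52.80, rounded up to 53; 54 present. Satisfied.
Vote: requires three-fifths of those present (54); 3/5 of 54 = 32.40, rounded up to 33, so 33 needed; 34 in favor. Satisfied.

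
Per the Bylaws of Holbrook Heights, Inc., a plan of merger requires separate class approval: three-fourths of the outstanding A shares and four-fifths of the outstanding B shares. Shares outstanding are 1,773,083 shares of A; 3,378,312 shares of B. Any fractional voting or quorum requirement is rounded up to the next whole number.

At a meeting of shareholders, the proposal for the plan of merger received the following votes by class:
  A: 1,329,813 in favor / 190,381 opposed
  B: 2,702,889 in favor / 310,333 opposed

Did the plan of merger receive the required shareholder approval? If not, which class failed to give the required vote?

A: 3/4 of 1773083 = 1329812.25, rounded up to 1329813; 1,329,813 required, 1,329,813 in favor — approved.
B: 4/5 of 3378312 = 2702649.60, rounded up to 2702650; 2,702,650 required, 2,702,889 in favor — approved.

Approved — every class gave the required vote.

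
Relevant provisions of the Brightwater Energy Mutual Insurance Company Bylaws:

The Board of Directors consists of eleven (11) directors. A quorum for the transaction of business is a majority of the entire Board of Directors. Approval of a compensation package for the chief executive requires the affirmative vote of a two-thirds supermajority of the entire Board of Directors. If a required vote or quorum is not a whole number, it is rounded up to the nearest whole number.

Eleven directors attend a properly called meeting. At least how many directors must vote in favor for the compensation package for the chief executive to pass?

The compensation package for the chief executive requires two-thirds of the entire Board of Directors (11).
2/3 of 11 = 7.33, rounded up to 8.

8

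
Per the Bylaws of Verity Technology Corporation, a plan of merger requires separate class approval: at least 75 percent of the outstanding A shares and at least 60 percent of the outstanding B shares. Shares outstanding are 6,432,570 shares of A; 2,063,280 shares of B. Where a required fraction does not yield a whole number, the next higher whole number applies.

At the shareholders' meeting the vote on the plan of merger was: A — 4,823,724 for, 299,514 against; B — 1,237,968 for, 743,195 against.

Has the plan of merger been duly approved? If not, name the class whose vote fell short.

Not approved — the A shares did not give the required vote.

A: 3/4 of 6432570 = 4824427.50, rounded up to 4824428; 4,824,428 required, 4,823,724 in favor — not approved.
B: 3/5 of 2063280 = 1237968; 1,237,968 required, 1,237,968 in favor — approved.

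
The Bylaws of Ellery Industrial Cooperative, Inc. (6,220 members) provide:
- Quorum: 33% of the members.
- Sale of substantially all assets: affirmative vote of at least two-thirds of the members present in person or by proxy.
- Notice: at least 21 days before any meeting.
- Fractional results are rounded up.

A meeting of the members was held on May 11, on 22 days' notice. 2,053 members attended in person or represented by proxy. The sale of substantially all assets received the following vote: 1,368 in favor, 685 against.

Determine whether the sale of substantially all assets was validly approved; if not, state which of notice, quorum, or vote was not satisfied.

Notice: 22 days given; 21 required. Satisfied.
Quorum: 33% of 6,220 = 2,052.60, rounded up to 2,053; 2,053 present. Satisfied.
Vote: requires two-thirds of those present (2,053); 2/3 of 2053 = 1368.67, rounded up to 1369, so 1,369 needed; 1,368 in favor. Not satisfied.

Invalid — vote requirement not satisfied.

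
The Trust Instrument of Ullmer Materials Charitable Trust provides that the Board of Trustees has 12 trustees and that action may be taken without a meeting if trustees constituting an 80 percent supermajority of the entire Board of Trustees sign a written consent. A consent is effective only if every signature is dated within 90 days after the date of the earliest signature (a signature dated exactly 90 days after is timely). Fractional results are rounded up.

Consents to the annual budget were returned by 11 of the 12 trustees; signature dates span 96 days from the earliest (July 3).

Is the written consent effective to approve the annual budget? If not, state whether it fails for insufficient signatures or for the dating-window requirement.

Not effective — dating-window requirement not satisfied.

Signatures required: an 80 percent supermajority of 12 — 4/5 of 12 = 9.60, rounded up to 10, so 10 needed; 11 signed. Sufficient.
Dating window: the latest signature is 96 days after the earliest; the limit is 90 days. Outside the window.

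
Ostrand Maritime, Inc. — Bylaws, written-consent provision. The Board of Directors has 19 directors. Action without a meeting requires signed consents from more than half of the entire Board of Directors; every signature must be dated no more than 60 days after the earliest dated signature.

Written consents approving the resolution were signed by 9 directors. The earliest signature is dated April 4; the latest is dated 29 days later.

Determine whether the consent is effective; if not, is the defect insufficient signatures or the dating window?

Not effective — insufficient signatures.

Signatures required: more than half of 19 — a majority of 19 is 10, so 10 needed; 9 signed. Insufficient.
Dating window: the latest signature is 29 days after the earliest; the limit is 60 days. Within the window.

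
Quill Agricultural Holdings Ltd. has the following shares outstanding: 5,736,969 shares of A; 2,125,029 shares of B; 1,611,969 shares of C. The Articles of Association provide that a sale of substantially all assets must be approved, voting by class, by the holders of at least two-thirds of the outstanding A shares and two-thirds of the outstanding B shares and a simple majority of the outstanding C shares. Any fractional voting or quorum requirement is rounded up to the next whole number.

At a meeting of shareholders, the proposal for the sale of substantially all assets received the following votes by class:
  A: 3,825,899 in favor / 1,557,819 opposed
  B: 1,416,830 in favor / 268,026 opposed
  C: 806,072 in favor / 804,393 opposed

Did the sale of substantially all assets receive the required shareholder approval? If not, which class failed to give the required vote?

A: 2/3 of 5736969 = 3824646; 3,824,646 required, 3,825,899 in favor — approved.
B: 2/3 of 2125029 = 1416686; 1,416,686 required, 1,416,830 in favor — approved.
C: a majority of 1611969 is 805985; 805,985 required, 806,072 in favor — approved.

Approved — every class gave the required vote.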